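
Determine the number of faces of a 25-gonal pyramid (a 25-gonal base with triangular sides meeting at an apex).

A pyramid on an n-gon base has one n-gon and n triangles: V = 25 + 1 = 26, E = 2·25 = 50, F = 25 + 1 = 26.
Check: V − E + F = 26 − 50 + 26 = 2.

26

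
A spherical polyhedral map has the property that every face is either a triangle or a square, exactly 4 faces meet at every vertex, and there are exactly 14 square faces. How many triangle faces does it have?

Let x be the number of triangles; then F = 14 + x.
Edge–face incidences: 2E = 4·14 + 3·x = 56 + 3x.
Every vertex has degree 4, so 4V = 2E.
Euler: V − E + F = 2 ⇒ (2E)/4 − E + (14 + x) = 2.
Multiply by 8: 2·(2E) − 4·(2E) + 8·(14 + x) = 16, i.e. 112 + 8x − 2·(56 + 3x) = 16.
Collecting terms: 2x = 16, so x = 8.
Then 2E = 56 + 3·8 = 80, so E = 40, V = 2E/4 = 20, F = 14 + 8 = 22.

8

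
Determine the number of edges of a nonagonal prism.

A prism on an n-gon has two n-gon bases and n rectangular sides: V = 2·9 = 18, E = 3·9 = 27, F = 9 + 2 = 11.

27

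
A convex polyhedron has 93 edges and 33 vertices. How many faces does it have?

62

Here V − E + F = 2.
F = 2 − V + E = 2 − 33 + 93 = 62.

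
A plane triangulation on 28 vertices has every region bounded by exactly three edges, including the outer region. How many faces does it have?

In a plane triangulation 3F = 2E and V − E + F = 2, so F = 2V − 4 = 2·28 − 4 = 52.

52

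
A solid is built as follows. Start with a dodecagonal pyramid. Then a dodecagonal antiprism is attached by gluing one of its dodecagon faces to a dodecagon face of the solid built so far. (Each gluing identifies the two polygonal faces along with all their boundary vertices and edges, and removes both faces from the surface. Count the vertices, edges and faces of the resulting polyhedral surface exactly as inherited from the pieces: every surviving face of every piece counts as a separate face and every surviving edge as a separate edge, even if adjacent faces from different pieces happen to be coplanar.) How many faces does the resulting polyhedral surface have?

A dodecagonal pyramid: V=13, E=24, F=13.
Attach a dodecagonal antiprism (V=24, E=48, F=26) along a 12-gon: merge 12 vertices and 12 edges, delete both glued faces → V=25, E=60, F=37.
Check: V − E + F = 25 − 60 + 37 = 2.

37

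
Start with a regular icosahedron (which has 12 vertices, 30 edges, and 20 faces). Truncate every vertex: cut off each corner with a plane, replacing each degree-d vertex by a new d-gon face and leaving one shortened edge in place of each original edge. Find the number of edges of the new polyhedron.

90

Truncation replaces each original edge-end by a new vertex, so V′ = 2E = 60.
Each original edge survives, and each old vertex of degree d contributes d new edges; summing degrees gives Σd = 2E, so E′ = E + 2E = 3E = 90.
Each original face survives and each original vertex becomes one new face: F′ = F + V = 32.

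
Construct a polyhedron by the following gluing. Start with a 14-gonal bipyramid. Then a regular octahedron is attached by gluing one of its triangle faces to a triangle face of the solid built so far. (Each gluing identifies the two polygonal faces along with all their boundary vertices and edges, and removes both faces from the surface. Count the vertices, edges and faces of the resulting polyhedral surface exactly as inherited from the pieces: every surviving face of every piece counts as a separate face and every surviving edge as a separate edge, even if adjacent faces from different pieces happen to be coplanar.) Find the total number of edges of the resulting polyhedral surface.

A 14-gonal bipyramid: V=16, E=42, F=28.
Attach a regular octahedron (V=6, E=12, F=8) along a 3-gon: merge 3 vertices and 3 edges, delete both glued faces → V=19, E=51, F=34.
Check: V − E + F = 19 − 51 + 34 = 2.

51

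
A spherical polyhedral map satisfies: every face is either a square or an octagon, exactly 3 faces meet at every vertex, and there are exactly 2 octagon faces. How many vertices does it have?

Let x be the number of squares; then F = 2 + x.
Edge–face incidences: 2E = 8·2 + 4·x = 16 + 4x.
Every vertex has degree 3, so 3V = 2E.
Euler: V − E + F = 2 ⇒ (2E)/3 − E + (2 + x) = 2.
Multiply by 6: 2·(2E) − 3·(2E) + 6·(2 + x) = 12, i.e. 12 + 6x − (16 + 4x) = 12.
Collecting terms: 2x − 4 = 12, so 2x = 16, so x = 8.
Then 2E = 16 + 4·8 = 48, so E = 24, V = 2E/3 = 16, F = 2 + 8 = 10.

16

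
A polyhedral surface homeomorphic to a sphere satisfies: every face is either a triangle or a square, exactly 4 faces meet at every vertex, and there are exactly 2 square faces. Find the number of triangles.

8

Let x be the number of triangles; then F = 2 + x.
Edge–face incidences: 2E = 4·2 + 3·x = 8 + 3x.
Every vertex has degree 4, so 4V = 2E.
Euler: V − E + F = 2 ⇒ (2E)/4 − E + (2 + x) = 2.
Multiply by 8: 2·(2E) − 4·(2E) + 8·(2 + x) = 16, i.e. 16 + 8x − 2·(8 + 3x) = 16.
Collecting terms: 2x = 16, so x = 8.
Then 2E = 8 + 3·8 = 32, so E = 16, V = 2E/4 = 8, F = 2 + 8 = 10.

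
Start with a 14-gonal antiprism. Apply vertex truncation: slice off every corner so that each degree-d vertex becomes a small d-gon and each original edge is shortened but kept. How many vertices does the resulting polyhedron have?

112

The base solid has V = 28, E = 56, F = 30.
Truncation replaces each original edge-end by a new vertex, so V′ = 2E = 112.
Each original edge survives, and each old vertex of degree d contributes d new edges; summing degrees gives Σd = 2E, so E′ = E + 2E = 3E = 168.
Each original face survives and each original vertex becomes one new face: F′ = F + V = 58.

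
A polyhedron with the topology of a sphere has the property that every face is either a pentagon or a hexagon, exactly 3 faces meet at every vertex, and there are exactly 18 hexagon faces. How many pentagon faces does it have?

Let x be the number of pentagons; then F = 18 + x.
Edge–face incidences: 2E = 6·18 + 5·x = 108 + 5x.
Every vertex has degree 3, so 3V = 2E.
Euler: V − E + F = 2 ⇒ (2E)/3 − E + (18 + x) = 2.
Multiply by 6: 2·(2E) − 3·(2E) + 6·(18 + x) = 12, i.e. 108 + 6x − (108 + 5x) = 12.
Collecting terms: x = 12.
Then 2E = 108 + 5·12 = 168, so E = 84, V = 2E/3 = 56, F = 18 + 12 = 30.

12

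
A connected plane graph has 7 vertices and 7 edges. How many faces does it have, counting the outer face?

Euler's formula for a connected plane graph: V − E + F = 2, so F = 2 − 7 + 7 = 2.

2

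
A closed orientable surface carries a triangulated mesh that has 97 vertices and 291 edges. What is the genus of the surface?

1

Every face is a triangle and each edge borders two faces, so 3F = 2·291, giving F = 194.
χ = V − E + F = 97 − 291 + 194 = 0.
For a closed orientable surface χ = 2 − 2g, so g = (2 − (0))/2 = 1.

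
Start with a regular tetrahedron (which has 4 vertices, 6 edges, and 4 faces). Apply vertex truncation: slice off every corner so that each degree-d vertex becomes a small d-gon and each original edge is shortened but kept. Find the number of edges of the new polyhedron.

Truncation replaces each original edge-end by a new vertex, so V′ = 2E = 12.
Each original edge survives, and each old vertex of degree d contributes d new edges; summing degrees gives Σd = 2E, so E′ = E + 2E = 3E = 18.
Each original face survives and each original vertex becomes one new face: F′ = F + V = 8.

18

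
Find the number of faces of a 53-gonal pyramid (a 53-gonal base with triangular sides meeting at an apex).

54

A pyramid on an n-gon base has one n-gon and n triangles: V = 53 + 1 = 54, E = 2·53 = 106, F = 53 + 1 = 54.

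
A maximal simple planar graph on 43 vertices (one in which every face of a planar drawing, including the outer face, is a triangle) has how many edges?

In a plane triangulation 3F = 2E and V − E + F = 2, so E = 3V − 6 = 3·43 − 6 = 123.

123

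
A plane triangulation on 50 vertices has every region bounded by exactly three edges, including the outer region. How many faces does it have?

96

In a plane triangulation 3F = 2E and V − E + F = 2, so F = 2V − 4 = 2·50 − 4 = 96.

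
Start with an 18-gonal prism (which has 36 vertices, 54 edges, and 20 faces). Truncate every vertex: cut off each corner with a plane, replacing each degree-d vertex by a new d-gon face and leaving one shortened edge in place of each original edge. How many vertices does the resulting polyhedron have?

Truncation replaces each original edge-end by a new vertex, so V′ = 2E = 108.
Each original edge survives, and each old vertex of degree d contributes d new edges; summing degrees gives Σd = 2E, so E′ = E + 2E = 3E = 162.
Each original face survives and each original vertex becomes one new face: F′ = F + V = 56.

108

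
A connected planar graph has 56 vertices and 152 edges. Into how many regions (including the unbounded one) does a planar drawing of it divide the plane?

98

Euler's formula for a connected plane graph: V − E + F = 2, so F = 2 − 56 + 152 = 98.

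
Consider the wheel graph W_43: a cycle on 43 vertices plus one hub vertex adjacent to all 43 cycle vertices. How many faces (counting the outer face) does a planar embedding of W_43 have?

W_43 has V = 43 + 1 = 44 vertices and E = 2·43 = 86 edges.
By Euler's formula F = 2 − V + E = 2 − 44 + 86 = 44.

44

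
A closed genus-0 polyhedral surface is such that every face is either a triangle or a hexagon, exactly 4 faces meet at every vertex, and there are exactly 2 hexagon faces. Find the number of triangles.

Let x be the number of triangles; then F = 2 + x.
Edge–face incidences: 2E = 6·2 + 3·x = 12 + 3x.
Every vertex has degree 4, so 4V = 2E.
Euler: V − E + F = 2 ⇒ (2E)/4 − E + (2 + x) = 2.
Multiply by 8: 2·(2E) − 4·(2E) + 8·(2 + x) = 16, i.e. 16 + 8x − 2·(12 + 3x) = 16.
Collecting terms: 2x − 8 = 16, so 2x = 24, so x = 12.
Then 2E = 12 + 3·12 = 48, so E = 24, V = 2E/4 = 12, F = 2 + 12 = 14.

12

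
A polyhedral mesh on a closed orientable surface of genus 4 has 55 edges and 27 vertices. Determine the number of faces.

For a closed orientable surface of genus 4, χ = 2 − 2·4 = -6.
F = -6 − V + E = -6 − 27 + 55 = 22.

22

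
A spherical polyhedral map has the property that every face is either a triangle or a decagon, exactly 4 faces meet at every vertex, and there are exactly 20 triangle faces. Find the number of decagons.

2

Let x be the number of decagons; then F = 20 + x.
Edge–face incidences: 2E = 3·20 + 10·x = 60 + 10x.
Every vertex has degree 4, so 4V = 2E.
Euler: V − E + F = 2 ⇒ (2E)/4 − E + (20 + x) = 2.
Multiply by 8: 2·(2E) − 4·(2E) + 8·(20 + x) = 16, i.e. 160 + 8x − 2·(60 + 10x) = 16.
Collecting terms: −12x + 40 = 16, so −12x = −24, so x = 2.
Then 2E = 60 + 10·2 = 80, so E = 40, V = 2E/4 = 20, F = 20 + 2 = 22.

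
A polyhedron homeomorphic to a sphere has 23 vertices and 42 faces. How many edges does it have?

63

Here V − E + F = 2.
E = V + F − (2) = 23 + 42 − (2) = 63.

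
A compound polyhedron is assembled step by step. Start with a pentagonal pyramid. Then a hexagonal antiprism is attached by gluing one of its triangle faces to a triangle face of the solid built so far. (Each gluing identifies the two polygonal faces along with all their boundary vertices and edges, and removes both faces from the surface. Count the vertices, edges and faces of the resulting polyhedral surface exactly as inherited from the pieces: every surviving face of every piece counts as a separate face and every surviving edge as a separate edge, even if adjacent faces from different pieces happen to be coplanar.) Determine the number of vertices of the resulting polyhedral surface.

15

A pentagonal pyramid: V=6, E=10, F=6.
Attach a hexagonal antiprism (V=12, E=24, F=14) along a 3-gon: merge 3 vertices and 3 edges, delete both glued faces → V=15, E=31, F=18.
Check: V − E + F = 15 − 31 + 18 = 2.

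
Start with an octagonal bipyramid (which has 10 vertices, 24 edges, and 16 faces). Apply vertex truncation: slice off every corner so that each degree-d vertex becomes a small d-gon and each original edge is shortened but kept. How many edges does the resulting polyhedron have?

Truncation replaces each original edge-end by a new vertex, so V′ = 2E = 48.
Each original edge survives, and each old vertex of degree d contributes d new edges; summing degrees gives Σd = 2E, so E′ = E + 2E = 3E = 72.
Each original face survives and each original vertex becomes one new face: F′ = F + V = 26.

72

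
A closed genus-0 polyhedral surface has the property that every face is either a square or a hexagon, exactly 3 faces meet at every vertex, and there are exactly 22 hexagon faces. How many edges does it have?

78

Let x be the number of squares; then F = 22 + x.
Edge–face incidences: 2E = 6·22 + 4·x = 132 + 4x.
Every vertex has degree 3, so 3V = 2E.
Euler: V − E + F = 2 ⇒ (2E)/3 − E + (22 + x) = 2.
Multiply by 6: 2·(2E) − 3·(2E) + 6·(22 + x) = 12, i.e. 132 + 6x − (132 + 4x) = 12.
Collecting terms: 2x = 12, so x = 6.
Then 2E = 132 + 4·6 = 156, so E = 78, V = 2E/3 = 52, F = 22 + 6 = 28.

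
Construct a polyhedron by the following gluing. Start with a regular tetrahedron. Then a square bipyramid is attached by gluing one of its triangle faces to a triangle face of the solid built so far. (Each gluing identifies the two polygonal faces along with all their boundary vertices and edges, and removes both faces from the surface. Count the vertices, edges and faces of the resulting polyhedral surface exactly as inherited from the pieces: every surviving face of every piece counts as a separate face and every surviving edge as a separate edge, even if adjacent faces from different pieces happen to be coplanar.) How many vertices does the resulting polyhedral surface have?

A regular tetrahedron: V=4, E=6, F=4.
Attach a square bipyramid (V=6, E=12, F=8) along a 3-gon: merge 3 vertices and 3 edges, delete both glued faces → V=7, E=15, F=10.
Check: V − E + F = 7 − 15 + 10 = 2.

7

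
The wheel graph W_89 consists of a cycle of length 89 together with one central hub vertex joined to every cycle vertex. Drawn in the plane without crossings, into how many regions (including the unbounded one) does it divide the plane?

90

W_89 has V = 89 + 1 = 90 vertices and E = 2·89 = 178 edges.
By Euler's formula F = 2 − V + E = 2 − 90 + 178 = 90.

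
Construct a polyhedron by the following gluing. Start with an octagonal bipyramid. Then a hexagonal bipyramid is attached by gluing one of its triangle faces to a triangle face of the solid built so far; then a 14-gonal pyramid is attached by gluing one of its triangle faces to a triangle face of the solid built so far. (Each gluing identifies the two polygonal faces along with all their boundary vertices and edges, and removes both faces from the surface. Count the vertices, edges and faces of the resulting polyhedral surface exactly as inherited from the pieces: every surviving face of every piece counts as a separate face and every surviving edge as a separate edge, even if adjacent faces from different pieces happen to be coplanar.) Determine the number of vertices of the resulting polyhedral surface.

An octagonal bipyramid: V=10, E=24, F=16.
Attach a hexagonal bipyramid (V=8, E=18, F=12) along a 3-gon: merge 3 vertices and 3 edges, delete both glued faces → V=15, E=39, F=26.
Attach a 14-gonal pyramid (V=15, E=28, F=15) along a 3-gon: merge 3 vertices and 3 edges, delete both glued faces → V=27, E=64, F=39.
Check: V − E + F = 27 − 64 + 39 = 2.

27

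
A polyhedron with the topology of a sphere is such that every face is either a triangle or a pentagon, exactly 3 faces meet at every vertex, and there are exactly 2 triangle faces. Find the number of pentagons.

Let x be the number of pentagons; then F = 2 + x.
Edge–face incidences: 2E = 3·2 + 5·x = 6 + 5x.
Every vertex has degree 3, so 3V = 2E.
Euler: V − E + F = 2 ⇒ (2E)/3 − E + (2 + x) = 2.
Multiply by 6: 2·(2E) − 3·(2E) + 6·(2 + x) = 12, i.e. 12 + 6x − (6 + 5x) = 12.
Collecting terms: x + 6 = 12, so x = 6.
Then 2E = 6 + 5·6 = 36, so E = 18, V = 2E/3 = 12, F = 2 + 6 = 8.

6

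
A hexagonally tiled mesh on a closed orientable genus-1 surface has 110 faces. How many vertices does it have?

χ = 2 − 2·1 = 0, and every face is a hexagon so 6F = 2E.
E = 6·110/2 = 330. Then V = 0 + E − F = 0 + 330 − 110 = 220.

220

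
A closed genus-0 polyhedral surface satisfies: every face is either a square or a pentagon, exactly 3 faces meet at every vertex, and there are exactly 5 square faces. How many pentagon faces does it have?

2

Let x be the number of pentagons; then F = 5 + x.
Edge–face incidences: 2E = 4·5 + 5·x = 20 + 5x.
Every vertex has degree 3, so 3V = 2E.
Euler: V − E + F = 2 ⇒ (2E)/3 − E + (5 + x) = 2.
Multiply by 6: 2·(2E) − 3·(2E) + 6·(5 + x) = 12, i.e. 30 + 6x − (20 + 5x) = 12.
Collecting terms: x + 10 = 12, so x = 2.
Then 2E = 20 + 5·2 = 30, so E = 15, V = 2E/3 = 10, F = 5 + 2 = 7.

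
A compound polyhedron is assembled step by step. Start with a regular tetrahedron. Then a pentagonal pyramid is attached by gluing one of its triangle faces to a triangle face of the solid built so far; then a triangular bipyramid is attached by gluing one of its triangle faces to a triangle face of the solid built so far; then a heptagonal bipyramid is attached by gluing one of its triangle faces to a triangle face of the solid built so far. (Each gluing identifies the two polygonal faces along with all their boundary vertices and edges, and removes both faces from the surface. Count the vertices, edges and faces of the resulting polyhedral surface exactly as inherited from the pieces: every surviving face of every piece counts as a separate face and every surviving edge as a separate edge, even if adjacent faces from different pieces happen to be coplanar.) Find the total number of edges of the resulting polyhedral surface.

A regular tetrahedron: V=4, E=6, F=4.
Attach a pentagonal pyramid (V=6, E=10, F=6) along a 3-gon: merge 3 vertices and 3 edges, delete both glued faces → V=7, E=13, F=8.
Attach a triangular bipyramid (V=5, E=9, F=6) along a 3-gon: merge 3 vertices and 3 edges, delete both glued faces → V=9, E=19, F=12.
Attach a heptagonal bipyramid (V=9, E=21, F=14) along a 3-gon: merge 3 vertices and 3 edges, delete both glued faces → V=15, E=37, F=24.
Check: V − E + F = 15 − 37 + 24 = 2.

37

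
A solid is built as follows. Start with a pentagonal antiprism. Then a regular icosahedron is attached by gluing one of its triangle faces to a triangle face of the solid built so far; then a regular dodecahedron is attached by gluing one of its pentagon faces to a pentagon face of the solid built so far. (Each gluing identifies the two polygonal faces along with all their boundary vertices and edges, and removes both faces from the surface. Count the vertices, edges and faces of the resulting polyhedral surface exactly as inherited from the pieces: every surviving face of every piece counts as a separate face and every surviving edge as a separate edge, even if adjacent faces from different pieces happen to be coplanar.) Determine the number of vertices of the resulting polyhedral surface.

34

A pentagonal antiprism: V=10, E=20, F=12.
Attach a regular icosahedron (V=12, E=30, F=20) along a 3-gon: merge 3 vertices and 3 edges, delete both glued faces → V=19, E=47, F=30.
Attach a regular dodecahedron (V=20, E=30, F=12) along a 5-gon: merge 5 vertices and 5 edges, delete both glued faces → V=34, E=72, F=40.
Check: V − E + F = 34 − 72 + 40 = 2.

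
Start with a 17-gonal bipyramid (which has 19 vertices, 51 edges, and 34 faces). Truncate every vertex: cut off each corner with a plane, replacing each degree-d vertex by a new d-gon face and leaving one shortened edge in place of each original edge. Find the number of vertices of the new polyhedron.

Truncation replaces each original edge-end by a new vertex, so V′ = 2E = 102.
Each original edge survives, and each old vertex of degree d contributes d new edges; summing degrees gives Σd = 2E, so E′ = E + 2E = 3E = 153.
Each original face survives and each original vertex becomes one new face: F′ = F + V = 53.

102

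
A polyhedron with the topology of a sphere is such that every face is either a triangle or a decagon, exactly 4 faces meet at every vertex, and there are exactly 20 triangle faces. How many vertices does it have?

Let x be the number of decagons; then F = 20 + x.
Edge–face incidences: 2E = 3·20 + 10·x = 60 + 10x.
Every vertex has degree 4, so 4V = 2E.
Euler: V − E + F = 2 ⇒ (2E)/4 − E + (20 + x) = 2.
Multiply by 8: 2·(2E) − 4·(2E) + 8·(20 + x) = 16, i.e. 160 + 8x − 2·(60 + 10x) = 16.
Collecting terms: −12x + 40 = 16, so −12x = −24, so x = 2.
Then 2E = 60 + 10·2 = 80, so E = 40, V = 2E/4 = 20, F = 20 + 2 = 22.

20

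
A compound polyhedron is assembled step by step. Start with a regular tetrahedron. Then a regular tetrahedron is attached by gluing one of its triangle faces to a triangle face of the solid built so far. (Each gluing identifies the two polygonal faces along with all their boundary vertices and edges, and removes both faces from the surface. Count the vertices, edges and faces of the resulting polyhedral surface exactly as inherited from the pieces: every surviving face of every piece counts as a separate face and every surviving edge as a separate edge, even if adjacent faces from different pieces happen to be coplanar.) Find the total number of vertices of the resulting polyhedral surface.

5

A regular tetrahedron: V=4, E=6, F=4.
Attach a regular tetrahedron (V=4, E=6, F=4) along a 3-gon: merge 3 vertices and 3 edges, delete both glued faces → V=5, E=9, F=6.
Check: V − E + F = 5 − 9 + 6 = 2.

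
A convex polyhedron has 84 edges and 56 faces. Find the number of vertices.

Here V − E + F = 2.
V = 2 + E − F = 2 + 84 − 56 = 30.

30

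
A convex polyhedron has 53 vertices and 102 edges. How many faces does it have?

Here V − E + F = 2.
F = 2 − V + E = 2 − 53 + 102 = 51.

51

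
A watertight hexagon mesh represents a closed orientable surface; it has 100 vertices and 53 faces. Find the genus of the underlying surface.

Every face is a hexagon, so 2E = 6·53 = 318, giving E = 159.
χ = V − E + F = 100 − 159 + 53 = -6.
For a closed orientable surface χ = 2 − 2g, so g = (2 − (-6))/2 = 4.

4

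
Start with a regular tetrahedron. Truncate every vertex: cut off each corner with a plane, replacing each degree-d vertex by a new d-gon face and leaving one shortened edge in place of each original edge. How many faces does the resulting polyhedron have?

The base solid has V = 4, E = 6, F = 4.
Truncation replaces each original edge-end by a new vertex, so V′ = 2E = 12.
Each original edge survives, and each old vertex of degree d contributes d new edges; summing degrees gives Σd = 2E, so E′ = E + 2E = 3E = 18.
Each original face survives and each original vertex becomes one new face: F′ = F + V = 8.

8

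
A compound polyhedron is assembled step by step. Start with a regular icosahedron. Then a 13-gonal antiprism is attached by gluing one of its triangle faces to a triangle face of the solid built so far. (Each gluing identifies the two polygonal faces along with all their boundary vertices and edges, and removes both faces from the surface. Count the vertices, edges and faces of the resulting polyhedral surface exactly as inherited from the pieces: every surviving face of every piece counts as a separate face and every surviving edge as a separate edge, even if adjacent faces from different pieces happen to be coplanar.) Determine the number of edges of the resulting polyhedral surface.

A regular icosahedron: V=12, E=30, F=20.
Attach a 13-gonal antiprism (V=26, E=52, F=28) along a 3-gon: merge 3 vertices and 3 edges, delete both glued faces → V=35, E=79, F=46.
Check: V − E + F = 35 − 79 + 46 = 2.

79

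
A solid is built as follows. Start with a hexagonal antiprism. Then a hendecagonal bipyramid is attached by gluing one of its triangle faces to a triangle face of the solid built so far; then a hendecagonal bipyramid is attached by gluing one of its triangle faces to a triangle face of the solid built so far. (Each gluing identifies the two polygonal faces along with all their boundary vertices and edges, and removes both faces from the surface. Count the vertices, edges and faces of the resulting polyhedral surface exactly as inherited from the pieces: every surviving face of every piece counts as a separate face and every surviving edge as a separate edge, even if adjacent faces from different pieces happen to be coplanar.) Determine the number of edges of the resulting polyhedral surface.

84

A hexagonal antiprism: V=12, E=24, F=14.
Attach a hendecagonal bipyramid (V=13, E=33, F=22) along a 3-gon: merge 3 vertices and 3 edges, delete both glued faces → V=22, E=54, F=34.
Attach a hendecagonal bipyramid (V=13, E=33, F=22) along a 3-gon: merge 3 vertices and 3 edges, delete both glued faces → V=32, E=84, F=54.
Check: V − E + F = 32 − 84 + 54 = 2.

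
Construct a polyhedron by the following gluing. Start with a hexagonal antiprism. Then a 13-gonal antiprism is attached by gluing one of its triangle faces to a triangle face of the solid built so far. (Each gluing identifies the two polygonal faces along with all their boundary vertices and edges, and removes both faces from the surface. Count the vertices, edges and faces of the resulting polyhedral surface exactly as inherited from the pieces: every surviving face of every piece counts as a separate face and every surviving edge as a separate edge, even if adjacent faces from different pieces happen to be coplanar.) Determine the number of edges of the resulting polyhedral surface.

73

A hexagonal antiprism: V=12, E=24, F=14.
Attach a 13-gonal antiprism (V=26, E=52, F=28) along a 3-gon: merge 3 vertices and 3 edges, delete both glued faces → V=35, E=73, F=40.
Check: V − E + F = 35 − 73 + 40 = 2.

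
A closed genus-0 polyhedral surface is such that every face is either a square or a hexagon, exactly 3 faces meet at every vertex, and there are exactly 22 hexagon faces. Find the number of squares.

Let x be the number of squares; then F = 22 + x.
Edge–face incidences: 2E = 6·22 + 4·x = 132 + 4x.
Every vertex has degree 3, so 3V = 2E.
Euler: V − E + F = 2 ⇒ (2E)/3 − E + (22 + x) = 2.
Multiply by 6: 2·(2E) − 3·(2E) + 6·(22 + x) = 12, i.e. 132 + 6x − (132 + 4x) = 12.
Collecting terms: 2x = 12, so x = 6.
Then 2E = 132 + 4·6 = 156, so E = 78, V = 2E/3 = 52, F = 22 + 6 = 28.

6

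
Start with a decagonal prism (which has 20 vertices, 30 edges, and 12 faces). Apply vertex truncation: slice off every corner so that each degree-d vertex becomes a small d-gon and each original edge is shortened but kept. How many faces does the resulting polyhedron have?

Truncation replaces each original edge-end by a new vertex, so V′ = 2E = 60.
Each original edge survives, and each old vertex of degree d contributes d new edges; summing degrees gives Σd = 2E, so E′ = E + 2E = 3E = 90.
Each original face survives and each original vertex becomes one new face: F′ = F + V = 32.

32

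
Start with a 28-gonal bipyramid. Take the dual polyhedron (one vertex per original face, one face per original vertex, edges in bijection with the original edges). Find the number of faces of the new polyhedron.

30

The base solid has V = 30, E = 84, F = 56.
The dual swaps V and F and preserves E: V′ = F = 56, E′ = E = 84, F′ = V = 30.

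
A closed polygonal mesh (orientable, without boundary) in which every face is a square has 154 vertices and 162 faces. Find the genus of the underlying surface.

Every face is a square, so 2E = 4·162 = 648, giving E = 324.
χ = V − E + F = 154 − 324 + 162 = -8.
For a closed orientable surface χ = 2 − 2g, so g = (2 − (-8))/2 = 5.

5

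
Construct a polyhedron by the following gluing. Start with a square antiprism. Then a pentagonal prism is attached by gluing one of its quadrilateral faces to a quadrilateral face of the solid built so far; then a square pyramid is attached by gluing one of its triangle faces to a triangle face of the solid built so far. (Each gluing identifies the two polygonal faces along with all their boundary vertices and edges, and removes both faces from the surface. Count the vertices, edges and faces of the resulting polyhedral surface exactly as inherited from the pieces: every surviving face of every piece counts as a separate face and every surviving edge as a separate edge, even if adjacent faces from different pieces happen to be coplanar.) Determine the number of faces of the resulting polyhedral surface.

18

A square antiprism: V=8, E=16, F=10.
Attach a pentagonal prism (V=10, E=15, F=7) along a 4-gon: merge 4 vertices and 4 edges, delete both glued faces → V=14, E=27, F=15.
Attach a square pyramid (V=5, E=8, F=5) along a 3-gon: merge 3 vertices and 3 edges, delete both glued faces → V=16, E=32, F=18.
Check: V − E + F = 16 − 32 + 18 = 2.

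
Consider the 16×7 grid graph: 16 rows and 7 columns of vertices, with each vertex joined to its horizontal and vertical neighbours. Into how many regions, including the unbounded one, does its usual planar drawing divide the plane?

91

The grid has V = 16·7 = 112 vertices and E = 16·6 + 7·15 = 201 edges.
F = 2 − V + E = 2 − 112 + 201 = 91.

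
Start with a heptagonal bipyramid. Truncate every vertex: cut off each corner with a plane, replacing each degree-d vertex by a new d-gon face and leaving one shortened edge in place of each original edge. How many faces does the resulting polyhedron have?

The base solid has V = 9, E = 21, F = 14.
Truncation replaces each original edge-end by a new vertex, so V′ = 2E = 42.
Each original edge survives, and each old vertex of degree d contributes d new edges; summing degrees gives Σd = 2E, so E′ = E + 2E = 3E = 63.
Each original face survives and each original vertex becomes one new face: F′ = F + V = 23.

23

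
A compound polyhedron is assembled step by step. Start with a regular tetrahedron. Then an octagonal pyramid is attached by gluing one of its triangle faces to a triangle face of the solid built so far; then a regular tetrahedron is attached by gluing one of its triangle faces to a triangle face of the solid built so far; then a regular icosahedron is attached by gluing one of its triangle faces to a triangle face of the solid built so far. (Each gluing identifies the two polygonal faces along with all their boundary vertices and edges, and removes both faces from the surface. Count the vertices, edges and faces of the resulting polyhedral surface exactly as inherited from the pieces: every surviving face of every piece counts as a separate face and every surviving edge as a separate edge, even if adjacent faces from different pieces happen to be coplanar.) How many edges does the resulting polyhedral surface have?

49

A regular tetrahedron: V=4, E=6, F=4.
Attach an octagonal pyramid (V=9, E=16, F=9) along a 3-gon: merge 3 vertices and 3 edges, delete both glued faces → V=10, E=19, F=11.
Attach a regular tetrahedron (V=4, E=6, F=4) along a 3-gon: merge 3 vertices and 3 edges, delete both glued faces → V=11, E=22, F=13.
Attach a regular icosahedron (V=12, E=30, F=20) along a 3-gon: merge 3 vertices and 3 edges, delete both glued faces → V=20, E=49, F=31.
Check: V − E + F = 20 − 49 + 31 = 2.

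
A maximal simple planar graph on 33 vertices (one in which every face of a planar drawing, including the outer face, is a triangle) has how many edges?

93

In a plane triangulation 3F = 2E and V − E + F = 2, so E = 3V − 6 = 3·33 − 6 = 93.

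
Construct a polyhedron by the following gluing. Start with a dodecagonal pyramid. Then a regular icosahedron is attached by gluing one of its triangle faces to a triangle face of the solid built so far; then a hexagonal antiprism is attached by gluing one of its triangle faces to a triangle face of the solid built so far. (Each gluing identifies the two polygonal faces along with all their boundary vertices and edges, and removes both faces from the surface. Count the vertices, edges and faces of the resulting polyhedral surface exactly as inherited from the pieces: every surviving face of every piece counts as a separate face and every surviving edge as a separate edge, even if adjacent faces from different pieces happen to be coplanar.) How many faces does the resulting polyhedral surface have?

A dodecagonal pyramid: V=13, E=24, F=13.
Attach a regular icosahedron (V=12, E=30, F=20) along a 3-gon: merge 3 vertices and 3 edges, delete both glued faces → V=22, E=51, F=31.
Attach a hexagonal antiprism (V=12, E=24, F=14) along a 3-gon: merge 3 vertices and 3 edges, delete both glued faces → V=31, E=72, F=43.
Check: V − E + F = 31 − 72 + 43 = 2.

43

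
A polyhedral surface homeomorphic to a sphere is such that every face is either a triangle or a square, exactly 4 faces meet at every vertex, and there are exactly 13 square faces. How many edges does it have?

38

Let x be the number of triangles; then F = 13 + x.
Edge–face incidences: 2E = 4·13 + 3·x = 52 + 3x.
Every vertex has degree 4, so 4V = 2E.
Euler: V − E + F = 2 ⇒ (2E)/4 − E + (13 + x) = 2.
Multiply by 8: 2·(2E) − 4·(2E) + 8·(13 + x) = 16, i.e. 104 + 8x − 2·(52 + 3x) = 16.
Collecting terms: 2x = 16, so x = 8.
Then 2E = 52 + 3·8 = 76, so E = 38, V = 2E/4 = 19, F = 13 + 8 = 21.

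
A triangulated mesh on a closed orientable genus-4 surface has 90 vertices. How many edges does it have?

χ = 2 − 2·4 = -6, and every face is a triangle so 3F = 2E.
V − E + F = -6 with E = 3F/2 gives 90 − (3/2 − 1)·F = -6, so F = 192 and E = 288.

288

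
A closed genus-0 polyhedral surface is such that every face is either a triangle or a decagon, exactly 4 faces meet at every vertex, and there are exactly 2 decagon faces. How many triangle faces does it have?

20

Let x be the number of triangles; then F = 2 + x.
Edge–face incidences: 2E = 10·2 + 3·x = 20 + 3x.
Every vertex has degree 4, so 4V = 2E.
Euler: V − E + F = 2 ⇒ (2E)/4 − E + (2 + x) = 2.
Multiply by 8: 2·(2E) − 4·(2E) + 8·(2 + x) = 16, i.e. 16 + 8x − 2·(20 + 3x) = 16.
Collecting terms: 2x − 24 = 16, so 2x = 40, so x = 20.
Then 2E = 20 + 3·20 = 80, so E = 40, V = 2E/4 = 20, F = 2 + 20 = 22.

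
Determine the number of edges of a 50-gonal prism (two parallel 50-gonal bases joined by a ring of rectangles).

A prism on an n-gon has two n-gon bases and n rectangular sides: V = 2·50 = 100, E = 3·50 = 150, F = 50 + 2 = 52.

150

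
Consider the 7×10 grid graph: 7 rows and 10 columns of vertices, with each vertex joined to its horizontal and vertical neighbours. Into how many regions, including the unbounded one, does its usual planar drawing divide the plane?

55

The grid has V = 7·10 = 70 vertices and E = 7·9 + 10·6 = 123 edges.
F = 2 − V + E = 2 − 70 + 123 = 55.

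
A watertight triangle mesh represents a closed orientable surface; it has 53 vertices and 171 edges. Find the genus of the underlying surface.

Every face is a triangle and each edge borders two faces, so 3F = 2·171, giving F = 114.
χ = V − E + F = 53 − 171 + 114 = -4.
For a closed orientable surface χ = 2 − 2g, so g = (2 − (-4))/2 = 3.

3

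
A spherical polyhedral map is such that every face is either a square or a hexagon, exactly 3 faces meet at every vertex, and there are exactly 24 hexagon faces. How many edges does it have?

84

Let x be the number of squares; then F = 24 + x.
Edge–face incidences: 2E = 6·24 + 4·x = 144 + 4x.
Every vertex has degree 3, so 3V = 2E.
Euler: V − E + F = 2 ⇒ (2E)/3 − E + (24 + x) = 2.
Multiply by 6: 2·(2E) − 3·(2E) + 6·(24 + x) = 12, i.e. 144 + 6x − (144 + 4x) = 12.
Collecting terms: 2x = 12, so x = 6.
Then 2E = 144 + 4·6 = 168, so E = 84, V = 2E/3 = 56, F = 24 + 6 = 30.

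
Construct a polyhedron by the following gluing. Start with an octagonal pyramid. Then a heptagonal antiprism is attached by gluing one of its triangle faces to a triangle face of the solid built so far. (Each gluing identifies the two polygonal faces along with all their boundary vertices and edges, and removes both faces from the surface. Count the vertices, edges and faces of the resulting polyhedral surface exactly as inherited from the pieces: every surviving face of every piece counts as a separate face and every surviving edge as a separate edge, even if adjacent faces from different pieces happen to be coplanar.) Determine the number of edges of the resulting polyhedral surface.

41

An octagonal pyramid: V=9, E=16, F=9.
Attach a heptagonal antiprism (V=14, E=28, F=16) along a 3-gon: merge 3 vertices and 3 edges, delete both glued faces → V=20, E=41, F=23.
Check: V − E + F = 20 − 41 + 23 = 2.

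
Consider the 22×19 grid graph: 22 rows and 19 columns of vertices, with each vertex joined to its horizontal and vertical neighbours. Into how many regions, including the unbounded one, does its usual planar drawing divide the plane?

The grid has V = 22·19 = 418 vertices and E = 22·18 + 19·21 = 795 edges.
F = 2 − V + E = 2 − 418 + 795 = 379.

379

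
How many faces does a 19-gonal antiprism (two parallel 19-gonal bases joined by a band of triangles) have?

An antiprism on an n-gon has two n-gon caps and 2n triangles: V = 2·19 = 38, E = 4·19 = 76, F = 2·19 + 2 = 40.
Check: V − E + F = 38 − 76 + 40 = 2.

40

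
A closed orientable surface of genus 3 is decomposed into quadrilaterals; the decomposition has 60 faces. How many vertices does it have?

56

χ = 2 − 2·3 = -4, and every face is a square so 4F = 2E.
E = 4·60/2 = 120. Then V = -4 + E − F = -4 + 120 − 60 = 56.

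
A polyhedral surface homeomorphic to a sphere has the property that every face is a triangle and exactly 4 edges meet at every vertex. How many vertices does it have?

Each face has 3 edges and each edge borders two faces, so 2E = 3F.
Each vertex has degree 4, so 4V = 2E and hence V = 3F/4.
Euler: V − E + F = 2 ⇒ (3F/4) − (3F/2) + F = 2.
Multiply by 8: (6 − 12 + 8)F = 16, i.e. 2F = 16.
So F = 8, E = 3·8/2 = 12, V = 3·8/4 = 6.

6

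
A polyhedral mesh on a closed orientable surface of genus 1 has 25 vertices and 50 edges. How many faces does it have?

25

For a closed orientable surface of genus 1, χ = 2 − 2·1 = 0.
F = 0 − V + E = 0 − 25 + 50 = 25.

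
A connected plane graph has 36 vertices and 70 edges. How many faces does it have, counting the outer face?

36

Euler's formula for a connected plane graph: V − E + F = 2, so F = 2 − 36 + 70 = 36.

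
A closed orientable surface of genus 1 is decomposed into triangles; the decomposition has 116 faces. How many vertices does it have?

58

χ = 2 − 2·1 = 0, and every face is a triangle so 3F = 2E.
E = 3·116/2 = 174. Then V = 0 + E − F = 0 + 174 − 116 = 58.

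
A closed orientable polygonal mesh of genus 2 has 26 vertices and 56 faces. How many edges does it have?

84

For a closed orientable surface of genus 2, χ = 2 − 2·2 = -2.
E = V + F − (-2) = 26 + 56 − (-2) = 84.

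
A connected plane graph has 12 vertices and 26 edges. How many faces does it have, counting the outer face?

16

Euler's formula for a connected plane graph: V − E + F = 2, so F = 2 − 12 + 26 = 16.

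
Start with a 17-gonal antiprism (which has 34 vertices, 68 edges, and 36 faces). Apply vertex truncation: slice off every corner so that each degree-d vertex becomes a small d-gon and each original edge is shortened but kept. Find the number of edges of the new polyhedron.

204

Truncation replaces each original edge-end by a new vertex, so V′ = 2E = 136.
Each original edge survives, and each old vertex of degree d contributes d new edges; summing degrees gives Σd = 2E, so E′ = E + 2E = 3E = 204.
Each original face survives and each original vertex becomes one new face: F′ = F + V = 70.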